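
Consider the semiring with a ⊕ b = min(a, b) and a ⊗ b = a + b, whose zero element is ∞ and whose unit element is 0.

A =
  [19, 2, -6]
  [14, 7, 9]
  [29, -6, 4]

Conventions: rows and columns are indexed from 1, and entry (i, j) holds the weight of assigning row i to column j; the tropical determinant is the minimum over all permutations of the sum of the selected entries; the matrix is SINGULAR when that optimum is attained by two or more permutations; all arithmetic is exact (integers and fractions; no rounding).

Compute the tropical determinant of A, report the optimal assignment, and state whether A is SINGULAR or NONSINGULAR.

σ = (1, 2, 3): 19 + 7 + 4 = 30
σ = (1, 3, 2): 19 + 9 + (-6) = 22
σ = (2, 1, 3): 2 + 14 + 4 = 20
σ = (2, 3, 1): 2 + 9 + 29 = 40
σ = (3, 1, 2): (-6) + 14 + (-6) = 2
σ = (3, 2, 1): (-6) + 7 + 29 = 30
Optimal value attained by: σ = (3, 1, 2).
Answer: det⊕(A) = 2; verdict: NONSINGULAR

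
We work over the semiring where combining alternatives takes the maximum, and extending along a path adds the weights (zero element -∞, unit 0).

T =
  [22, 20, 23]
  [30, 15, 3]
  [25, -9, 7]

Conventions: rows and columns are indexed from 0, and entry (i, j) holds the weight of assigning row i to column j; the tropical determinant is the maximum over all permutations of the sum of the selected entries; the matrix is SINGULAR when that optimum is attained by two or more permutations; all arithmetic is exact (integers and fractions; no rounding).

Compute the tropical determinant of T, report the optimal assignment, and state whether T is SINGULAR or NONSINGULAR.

σ = (0, 1, 2): 22 + 15 + 7 = 44
σ = (0, 2, 1): 22 + 3 + (-9) = 16
σ = (1, 0, 2): 20 + 30 + 7 = 57
σ = (1, 2, 0): 20 + 3 + 25 = 48
σ = (2, 0, 1): 23 + 30 + (-9) = 44
σ = (2, 1, 0): 23 + 15 + 25 = 63
Optimal value attained by: σ = (2, 1, 0).
Answer: det⊕(T) = 63; verdict: NONSINGULAR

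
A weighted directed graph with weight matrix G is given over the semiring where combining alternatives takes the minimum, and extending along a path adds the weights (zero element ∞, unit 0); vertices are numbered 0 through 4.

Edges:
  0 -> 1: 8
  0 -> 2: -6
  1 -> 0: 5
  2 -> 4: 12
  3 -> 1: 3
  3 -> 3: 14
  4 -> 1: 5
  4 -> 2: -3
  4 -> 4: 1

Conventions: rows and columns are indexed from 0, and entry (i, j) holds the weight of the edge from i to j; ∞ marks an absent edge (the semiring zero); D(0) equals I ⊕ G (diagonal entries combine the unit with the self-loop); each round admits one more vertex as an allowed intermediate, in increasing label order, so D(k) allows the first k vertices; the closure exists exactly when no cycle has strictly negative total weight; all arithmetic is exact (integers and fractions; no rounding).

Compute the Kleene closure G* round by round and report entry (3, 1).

D(0):
  [0, 8, -6, ∞, ∞]
  [5, 0, ∞, ∞, ∞]
  [∞, ∞, 0, ∞, 12]
  [∞, 3, ∞, 0, ∞]
  [∞, 5, -3, ∞, 0]
D(1):
  [0, 8, -6, ∞, ∞]
  [5, 0, -1, ∞, ∞]
  [∞, ∞, 0, ∞, 12]
  [∞, 3, ∞, 0, ∞]
  [∞, 5, -3, ∞, 0]
D(2):
  [0, 8, -6, ∞, ∞]
  [5, 0, -1, ∞, ∞]
  [∞, ∞, 0, ∞, 12]
  [8, 3, 2, 0, ∞]
  [10, 5, -3, ∞, 0]
D(3):
  [0, 8, -6, ∞, 6]
  [5, 0, -1, ∞, 11]
  [∞, ∞, 0, ∞, 12]
  [8, 3, 2, 0, 14]
  [10, 5, -3, ∞, 0]
D(4):
  [0, 8, -6, ∞, 6]
  [5, 0, -1, ∞, 11]
  [∞, ∞, 0, ∞, 12]
  [8, 3, 2, 0, 14]
  [10, 5, -3, ∞, 0]
D(5):
  [0, 8, -6, ∞, 6]
  [5, 0, -1, ∞, 11]
  [22, 17, 0, ∞, 12]
  [8, 3, 2, 0, 14]
  [10, 5, -3, ∞, 0]
Answer: G*[3][1] = 3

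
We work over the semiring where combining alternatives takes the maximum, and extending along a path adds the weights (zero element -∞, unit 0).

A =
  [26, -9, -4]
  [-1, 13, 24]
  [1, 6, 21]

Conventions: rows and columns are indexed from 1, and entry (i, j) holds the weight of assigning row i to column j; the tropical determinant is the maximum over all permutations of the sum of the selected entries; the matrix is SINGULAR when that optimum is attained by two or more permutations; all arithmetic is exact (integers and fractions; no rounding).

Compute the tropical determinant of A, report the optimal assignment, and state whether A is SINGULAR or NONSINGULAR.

σ = (1, 2, 3): 26 + 13 + 21 = 60
σ = (1, 3, 2): 26 + 24 + 6 = 56
σ = (2, 1, 3): (-9) + (-1) + 21 = 11
σ = (2, 3, 1): (-9) + 24 + 1 = 16
σ = (3, 1, 2): (-4) + (-1) + 6 = 1
σ = (3, 2, 1): (-4) + 13 + 1 = 10
Optimal value attained by: σ = (1, 2, 3).
Answer: det⊕(A) = 60; verdict: NONSINGULAR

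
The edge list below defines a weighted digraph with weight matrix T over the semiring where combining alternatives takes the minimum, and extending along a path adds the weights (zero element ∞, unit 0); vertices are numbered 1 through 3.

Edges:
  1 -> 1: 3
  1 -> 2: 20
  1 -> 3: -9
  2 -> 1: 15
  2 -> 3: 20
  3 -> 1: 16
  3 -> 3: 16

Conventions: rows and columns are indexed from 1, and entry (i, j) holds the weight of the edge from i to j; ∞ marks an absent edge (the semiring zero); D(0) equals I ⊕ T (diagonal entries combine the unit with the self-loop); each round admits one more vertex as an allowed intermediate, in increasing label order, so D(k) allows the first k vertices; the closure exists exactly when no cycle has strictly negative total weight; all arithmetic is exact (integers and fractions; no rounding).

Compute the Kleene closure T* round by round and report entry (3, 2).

D(0):
  [0, 20, -9]
  [15, 0, 20]
  [16, ∞, 0]
D(1):
  [0, 20, -9]
  [15, 0, 6]
  [16, 36, 0]
D(2):
  [0, 20, -9]
  [15, 0, 6]
  [16, 36, 0]
D(3):
  [0, 20, -9]
  [15, 0, 6]
  [16, 36, 0]
Answer: T*[3][2] = 36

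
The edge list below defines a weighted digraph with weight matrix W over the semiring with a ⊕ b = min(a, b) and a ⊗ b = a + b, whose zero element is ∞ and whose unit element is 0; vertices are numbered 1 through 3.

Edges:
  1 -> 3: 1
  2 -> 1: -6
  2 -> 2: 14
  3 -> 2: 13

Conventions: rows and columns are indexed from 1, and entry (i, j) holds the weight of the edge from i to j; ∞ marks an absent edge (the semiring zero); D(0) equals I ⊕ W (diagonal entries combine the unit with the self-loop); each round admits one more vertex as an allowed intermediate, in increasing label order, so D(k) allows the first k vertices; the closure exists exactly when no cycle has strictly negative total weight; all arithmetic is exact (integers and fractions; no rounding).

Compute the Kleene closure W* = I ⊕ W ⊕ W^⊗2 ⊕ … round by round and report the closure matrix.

D(0):
  [0, ∞, 1]
  [-6, 0, ∞]
  [∞, 13, 0]
D(1):
  [0, ∞, 1]
  [-6, 0, -5]
  [∞, 13, 0]
D(2):
  [0, ∞, 1]
  [-6, 0, -5]
  [7, 13, 0]
D(3):
  [0, 14, 1]
  [-6, 0, -5]
  [7, 13, 0]
Answer: W* = [[0, 14, 1], [-6, 0, -5], [7, 13, 0]]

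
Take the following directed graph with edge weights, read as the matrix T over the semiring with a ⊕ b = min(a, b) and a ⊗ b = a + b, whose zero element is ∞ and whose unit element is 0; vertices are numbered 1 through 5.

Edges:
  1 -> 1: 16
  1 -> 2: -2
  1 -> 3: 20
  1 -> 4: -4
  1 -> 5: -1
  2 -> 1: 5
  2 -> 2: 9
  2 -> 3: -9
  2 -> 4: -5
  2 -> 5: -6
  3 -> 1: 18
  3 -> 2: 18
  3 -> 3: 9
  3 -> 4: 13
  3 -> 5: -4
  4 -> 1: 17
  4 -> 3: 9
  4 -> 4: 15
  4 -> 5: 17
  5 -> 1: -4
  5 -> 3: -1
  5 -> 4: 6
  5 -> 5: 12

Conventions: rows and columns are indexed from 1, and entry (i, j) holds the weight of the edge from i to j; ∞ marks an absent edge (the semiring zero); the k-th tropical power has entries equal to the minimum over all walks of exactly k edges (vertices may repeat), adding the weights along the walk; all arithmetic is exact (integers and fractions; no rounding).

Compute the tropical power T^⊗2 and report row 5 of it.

T^⊗2:
  [-5, 7, -11, -7, -8]
  [-10, 3, -7, 0, -13]
  [-8, 16, -5, 2, 5]
  [13, 15, 16, 13, 5]
  [8, -6, 8, -8, -5]
Answer: row 5 of T^⊗2 = [8, -6, 8, -8, -5]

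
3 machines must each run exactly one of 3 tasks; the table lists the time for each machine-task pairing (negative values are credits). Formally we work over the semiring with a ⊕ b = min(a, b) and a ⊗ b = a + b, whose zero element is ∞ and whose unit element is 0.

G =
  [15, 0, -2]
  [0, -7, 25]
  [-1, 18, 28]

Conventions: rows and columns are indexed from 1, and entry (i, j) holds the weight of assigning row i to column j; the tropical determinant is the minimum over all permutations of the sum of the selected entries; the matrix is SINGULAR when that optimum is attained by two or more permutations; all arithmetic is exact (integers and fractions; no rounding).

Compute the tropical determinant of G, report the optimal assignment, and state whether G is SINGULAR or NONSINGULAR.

σ = (1, 2, 3): 15 + (-7) + 28 = 36
σ = (1, 3, 2): 15 + 25 + 18 = 58
σ = (2, 1, 3): 0 + 0 + 28 = 28
σ = (2, 3, 1): 0 + 25 + (-1) = 24
σ = (3, 1, 2): (-2) + 0 + 18 = 16
σ = (3, 2, 1): (-2) + (-7) + (-1) = -10
Optimal value attained by: σ = (3, 2, 1).
Answer: det⊕(G) = -10; verdict: NONSINGULAR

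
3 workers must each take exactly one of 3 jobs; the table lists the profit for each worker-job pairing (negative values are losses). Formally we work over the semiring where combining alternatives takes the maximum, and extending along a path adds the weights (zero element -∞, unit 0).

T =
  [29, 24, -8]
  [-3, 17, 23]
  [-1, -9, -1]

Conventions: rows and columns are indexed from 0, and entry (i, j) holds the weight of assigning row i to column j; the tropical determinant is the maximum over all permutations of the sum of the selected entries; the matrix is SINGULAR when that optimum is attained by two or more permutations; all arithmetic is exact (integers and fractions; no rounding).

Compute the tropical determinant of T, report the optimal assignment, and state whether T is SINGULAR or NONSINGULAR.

σ = (0, 1, 2): 29 + 17 + (-1) = 45
σ = (0, 2, 1): 29 + 23 + (-9) = 43
σ = (1, 0, 2): 24 + (-3) + (-1) = 20
σ = (1, 2, 0): 24 + 23 + (-1) = 46
σ = (2, 0, 1): (-8) + (-3) + (-9) = -20
σ = (2, 1, 0): (-8) + 17 + (-1) = 8
Optimal value attained by: σ = (1, 2, 0).
Answer: det⊕(T) = 46; verdict: NONSINGULAR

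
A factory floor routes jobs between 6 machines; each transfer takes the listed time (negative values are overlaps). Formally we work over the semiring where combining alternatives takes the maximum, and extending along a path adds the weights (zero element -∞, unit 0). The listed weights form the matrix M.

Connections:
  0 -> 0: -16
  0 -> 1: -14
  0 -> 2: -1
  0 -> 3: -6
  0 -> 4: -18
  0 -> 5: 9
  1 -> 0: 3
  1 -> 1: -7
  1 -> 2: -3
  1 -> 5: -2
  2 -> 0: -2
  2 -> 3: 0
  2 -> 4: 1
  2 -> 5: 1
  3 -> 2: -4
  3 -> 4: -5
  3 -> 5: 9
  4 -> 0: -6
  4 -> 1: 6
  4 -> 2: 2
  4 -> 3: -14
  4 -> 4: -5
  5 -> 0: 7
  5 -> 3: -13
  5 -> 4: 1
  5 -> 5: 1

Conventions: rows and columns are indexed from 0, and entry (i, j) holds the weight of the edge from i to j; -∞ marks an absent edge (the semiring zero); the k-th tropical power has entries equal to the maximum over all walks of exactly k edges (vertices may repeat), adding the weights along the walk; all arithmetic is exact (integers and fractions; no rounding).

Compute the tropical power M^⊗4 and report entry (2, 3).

M^⊗2:
  [16, -12, -10, -1, 10, 10]
  [5, -11, 2, -3, -1, 12]
  [8, 7, 3, -8, 2, 9]
  [16, 1, -3, -4, 10, 10]
  [9, 1, 3, 2, 3, 4]
  [8, 7, 6, 1, 2, 16]
M^⊗3:
  [17, 16, 15, 10, 11, 25]
  [19, 5, 4, 2, 13, 14]
  [16, 8, 7, 3, 10, 17]
  [17, 16, 15, 10, 11, 25]
  [11, 9, 8, 3, 5, 18]
  [23, 8, 7, 6, 17, 17]
M^⊗4:
  [32, 17, 16, 15, 26, 26]
  [21, 19, 18, 13, 15, 28]
  [24, 16, 15, 10, 18, 25]
  [32, 17, 16, 15, 26, 26]
  [25, 11, 10, 8, 19, 20]
  [24, 23, 22, 17, 18, 32]
Key observation: the optimum is the walk 2->3->5->0->3, with weight 0 + 9 + 7 + (-6) = 10.
Optimal value attained by: walk 2->3->5->0->3.
Answer: (M^⊗4)[2][3] = 10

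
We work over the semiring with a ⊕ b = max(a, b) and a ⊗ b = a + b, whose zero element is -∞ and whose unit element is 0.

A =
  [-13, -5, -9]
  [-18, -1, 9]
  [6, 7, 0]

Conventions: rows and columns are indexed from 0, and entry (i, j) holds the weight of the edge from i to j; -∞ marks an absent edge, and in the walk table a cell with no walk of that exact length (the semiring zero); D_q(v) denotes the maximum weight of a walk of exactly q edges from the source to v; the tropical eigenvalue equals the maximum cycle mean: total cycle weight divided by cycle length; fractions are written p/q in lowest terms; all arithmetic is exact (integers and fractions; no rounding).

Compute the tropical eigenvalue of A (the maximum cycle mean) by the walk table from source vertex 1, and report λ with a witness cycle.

q=0: [-∞, 0, -∞]
q=1: [-18, -1, 9]
q=2: [15, 16, 9]
q=3: [15, 16, 25]
Optimal cycle mean attained by: cycle 1->2->1, total 9 + 7, length 2.
Answer: λ = 8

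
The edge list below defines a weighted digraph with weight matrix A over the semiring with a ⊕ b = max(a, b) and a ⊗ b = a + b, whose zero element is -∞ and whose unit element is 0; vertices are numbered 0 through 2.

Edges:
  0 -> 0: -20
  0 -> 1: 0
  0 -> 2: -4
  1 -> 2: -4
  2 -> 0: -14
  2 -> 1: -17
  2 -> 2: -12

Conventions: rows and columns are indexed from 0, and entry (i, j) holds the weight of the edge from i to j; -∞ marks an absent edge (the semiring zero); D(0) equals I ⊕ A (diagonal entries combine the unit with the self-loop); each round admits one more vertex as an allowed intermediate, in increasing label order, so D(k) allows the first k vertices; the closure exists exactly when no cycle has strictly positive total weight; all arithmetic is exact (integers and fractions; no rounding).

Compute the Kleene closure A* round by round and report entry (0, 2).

D(0):
  [0, 0, -4]
  [-∞, 0, -4]
  [-14, -17, 0]
D(1):
  [0, 0, -4]
  [-∞, 0, -4]
  [-14, -14, 0]
D(2):
  [0, 0, -4]
  [-∞, 0, -4]
  [-14, -14, 0]
D(3):
  [0, 0, -4]
  [-18, 0, -4]
  [-14, -14, 0]
Answer: A*[0][2] = -4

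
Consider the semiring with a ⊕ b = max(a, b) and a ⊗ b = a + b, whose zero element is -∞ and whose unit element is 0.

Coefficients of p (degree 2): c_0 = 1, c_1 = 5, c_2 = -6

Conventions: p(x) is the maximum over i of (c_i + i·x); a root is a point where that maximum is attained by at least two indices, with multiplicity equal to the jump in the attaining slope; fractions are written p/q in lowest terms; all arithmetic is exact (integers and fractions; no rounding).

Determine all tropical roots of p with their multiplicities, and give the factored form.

hull edge (i=0, c=1) to (i=1, c=5): slope 4, span 1
hull edge (i=1, c=5) to (i=2, c=-6): slope -11, span 1
Factored form: p(x) = -6 ⊗ (x ⊕ (-4)) ⊗ (x ⊕ 11)
Answer: roots = -4 (mult 1), 11 (mult 1)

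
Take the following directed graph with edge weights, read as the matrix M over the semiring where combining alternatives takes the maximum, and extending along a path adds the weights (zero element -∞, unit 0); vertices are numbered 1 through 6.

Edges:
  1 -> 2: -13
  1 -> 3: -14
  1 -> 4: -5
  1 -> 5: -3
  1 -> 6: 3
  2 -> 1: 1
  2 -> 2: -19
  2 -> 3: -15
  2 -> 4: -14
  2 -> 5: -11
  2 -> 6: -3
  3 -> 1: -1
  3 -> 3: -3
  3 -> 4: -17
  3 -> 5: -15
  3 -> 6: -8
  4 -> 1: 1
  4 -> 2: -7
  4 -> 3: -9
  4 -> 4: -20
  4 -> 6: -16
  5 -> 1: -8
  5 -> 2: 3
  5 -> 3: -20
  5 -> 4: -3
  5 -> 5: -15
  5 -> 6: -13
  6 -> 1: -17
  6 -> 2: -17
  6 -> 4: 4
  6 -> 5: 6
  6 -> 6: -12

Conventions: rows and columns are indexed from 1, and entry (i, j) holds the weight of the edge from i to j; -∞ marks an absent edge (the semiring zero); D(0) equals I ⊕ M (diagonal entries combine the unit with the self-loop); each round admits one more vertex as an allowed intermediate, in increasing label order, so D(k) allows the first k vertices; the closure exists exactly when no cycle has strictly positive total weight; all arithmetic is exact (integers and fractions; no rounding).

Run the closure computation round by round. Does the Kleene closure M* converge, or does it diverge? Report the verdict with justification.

D(0):
  [0, -13, -14, -5, -3, 3]
  [1, 0, -15, -14, -11, -3]
  [-1, -∞, 0, -17, -15, -8]
  [1, -7, -9, 0, -∞, -16]
  [-8, 3, -20, -3, 0, -13]
  [-17, -17, -∞, 4, 6, 0]
D(1):
  [0, -13, -14, -5, -3, 3]
  [1, 0, -13, -4, -2, 4]
  [-1, -14, 0, -6, -4, 2]
  [1, -7, -9, 0, -2, 4]
  [-8, 3, -20, -3, 0, -5]
  [-17, -17, -31, 4, 6, 0]
Detection: at round 2, diagonal entry (5, 5) turns strictly positive.
Key observation: the cycle 5->2->1->5 has total weight 3 + 1 + (-3), which is strictly positive.
Answer: DIVERGES — positive cycle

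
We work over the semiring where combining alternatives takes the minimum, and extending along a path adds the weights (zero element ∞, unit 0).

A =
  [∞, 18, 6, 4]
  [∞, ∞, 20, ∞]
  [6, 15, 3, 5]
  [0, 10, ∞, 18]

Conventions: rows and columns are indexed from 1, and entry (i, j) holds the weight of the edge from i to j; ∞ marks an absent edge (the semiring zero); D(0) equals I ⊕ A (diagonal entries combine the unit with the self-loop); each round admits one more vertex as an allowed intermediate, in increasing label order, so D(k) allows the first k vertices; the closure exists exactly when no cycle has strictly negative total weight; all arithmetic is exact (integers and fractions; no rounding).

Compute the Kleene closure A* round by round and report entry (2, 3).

D(0):
  [0, 18, 6, 4]
  [∞, 0, 20, ∞]
  [6, 15, 0, 5]
  [0, 10, ∞, 0]
D(1):
  [0, 18, 6, 4]
  [∞, 0, 20, ∞]
  [6, 15, 0, 5]
  [0, 10, 6, 0]
D(2):
  [0, 18, 6, 4]
  [∞, 0, 20, ∞]
  [6, 15, 0, 5]
  [0, 10, 6, 0]
D(3):
  [0, 18, 6, 4]
  [26, 0, 20, 25]
  [6, 15, 0, 5]
  [0, 10, 6, 0]
D(4):
  [0, 14, 6, 4]
  [25, 0, 20, 25]
  [5, 15, 0, 5]
  [0, 10, 6, 0]
Answer: A*[2][3] = 20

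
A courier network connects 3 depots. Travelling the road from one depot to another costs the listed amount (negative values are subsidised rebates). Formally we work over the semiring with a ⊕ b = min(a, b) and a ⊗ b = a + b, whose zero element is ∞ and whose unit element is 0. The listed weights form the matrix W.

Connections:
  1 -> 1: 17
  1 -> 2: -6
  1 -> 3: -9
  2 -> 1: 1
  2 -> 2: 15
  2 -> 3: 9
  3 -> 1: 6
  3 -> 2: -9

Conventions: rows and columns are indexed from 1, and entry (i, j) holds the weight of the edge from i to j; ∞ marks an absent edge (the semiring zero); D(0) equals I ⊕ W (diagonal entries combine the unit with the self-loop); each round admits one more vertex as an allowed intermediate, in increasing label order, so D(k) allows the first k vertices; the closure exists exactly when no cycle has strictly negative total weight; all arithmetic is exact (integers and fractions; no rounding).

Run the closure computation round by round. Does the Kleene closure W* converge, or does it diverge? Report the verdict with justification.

D(0):
  [0, -6, -9]
  [1, 0, 9]
  [6, -9, 0]
Detection: at round 1, diagonal entry (2, 2) turns strictly negative.
Key observation: the cycle 2->1->2 has total weight 1 + (-6), which is strictly negative.
Answer: DIVERGES — negative cycle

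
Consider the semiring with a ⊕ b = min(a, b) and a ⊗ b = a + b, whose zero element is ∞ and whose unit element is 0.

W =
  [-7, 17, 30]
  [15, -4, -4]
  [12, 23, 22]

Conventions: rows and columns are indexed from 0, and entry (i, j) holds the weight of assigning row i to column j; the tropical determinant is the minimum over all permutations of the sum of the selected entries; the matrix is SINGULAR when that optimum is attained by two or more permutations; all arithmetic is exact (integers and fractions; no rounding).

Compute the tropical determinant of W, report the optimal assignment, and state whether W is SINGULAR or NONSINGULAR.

σ = (0, 1, 2): (-7) + (-4) + 22 = 11
σ = (0, 2, 1): (-7) + (-4) + 23 = 12
σ = (1, 0, 2): 17 + 15 + 22 = 54
σ = (1, 2, 0): 17 + (-4) + 12 = 25
σ = (2, 0, 1): 30 + 15 + 23 = 68
σ = (2, 1, 0): 30 + (-4) + 12 = 38
Optimal value attained by: σ = (0, 1, 2).
Answer: det⊕(W) = 11; verdict: NONSINGULAR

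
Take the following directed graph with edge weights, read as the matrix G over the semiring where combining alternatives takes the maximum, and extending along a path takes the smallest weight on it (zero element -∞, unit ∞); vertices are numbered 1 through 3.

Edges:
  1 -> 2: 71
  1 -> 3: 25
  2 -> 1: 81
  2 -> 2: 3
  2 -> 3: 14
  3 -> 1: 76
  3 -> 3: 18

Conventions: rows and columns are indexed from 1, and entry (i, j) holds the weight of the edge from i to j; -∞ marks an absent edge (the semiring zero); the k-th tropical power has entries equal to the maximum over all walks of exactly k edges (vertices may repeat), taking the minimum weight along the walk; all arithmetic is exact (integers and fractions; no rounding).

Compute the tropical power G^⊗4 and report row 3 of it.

G^⊗2:
  [71, 3, 18]
  [14, 71, 25]
  [18, 71, 25]
G^⊗3:
  [18, 71, 25]
  [71, 14, 18]
  [71, 18, 18]
G^⊗4:
  [71, 18, 18]
  [18, 71, 25]
  [18, 71, 25]
Answer: row 3 of G^⊗4 = [18, 71, 25]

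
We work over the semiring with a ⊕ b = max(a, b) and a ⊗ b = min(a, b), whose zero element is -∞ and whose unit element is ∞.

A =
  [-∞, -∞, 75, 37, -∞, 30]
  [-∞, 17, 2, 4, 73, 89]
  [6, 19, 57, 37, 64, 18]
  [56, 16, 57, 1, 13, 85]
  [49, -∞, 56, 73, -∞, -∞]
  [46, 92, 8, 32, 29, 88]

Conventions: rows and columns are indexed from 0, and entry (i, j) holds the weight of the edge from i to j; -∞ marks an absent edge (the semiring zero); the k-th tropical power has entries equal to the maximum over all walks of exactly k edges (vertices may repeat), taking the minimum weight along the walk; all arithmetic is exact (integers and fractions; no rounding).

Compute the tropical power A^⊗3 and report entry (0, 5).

A^⊗2:
  [37, 30, 57, 37, 64, 37]
  [49, 89, 56, 73, 29, 88]
  [49, 19, 57, 64, 57, 37]
  [46, 85, 57, 37, 57, 85]
  [56, 19, 57, 37, 56, 73]
  [46, 88, 46, 37, 73, 89]
A^⊗3:
  [49, 37, 57, 64, 57, 37]
  [56, 88, 57, 37, 73, 89]
  [56, 37, 57, 57, 57, 64]
  [49, 85, 57, 57, 73, 85]
  [49, 73, 57, 56, 57, 73]
  [49, 89, 56, 73, 73, 88]
Key observation: the optimum is the walk 0->2->3->5, with weight 75 min 37 min 85 = 37.
Optimal value attained by: walk 0->2->3->5.
Answer: (A^⊗3)[0][5] = 37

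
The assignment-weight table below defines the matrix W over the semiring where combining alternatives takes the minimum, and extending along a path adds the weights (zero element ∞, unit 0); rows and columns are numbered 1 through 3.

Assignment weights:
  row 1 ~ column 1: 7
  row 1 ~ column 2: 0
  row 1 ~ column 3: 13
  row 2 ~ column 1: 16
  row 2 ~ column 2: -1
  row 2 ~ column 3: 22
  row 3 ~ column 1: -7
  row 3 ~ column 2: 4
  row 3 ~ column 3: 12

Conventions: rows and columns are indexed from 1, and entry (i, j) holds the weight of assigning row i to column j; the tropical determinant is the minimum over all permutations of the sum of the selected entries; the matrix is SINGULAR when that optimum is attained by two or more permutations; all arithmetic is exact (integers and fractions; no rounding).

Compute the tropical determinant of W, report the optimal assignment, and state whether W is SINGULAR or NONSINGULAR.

σ = (1, 2, 3): 7 + (-1) + 12 = 18
σ = (1, 3, 2): 7 + 22 + 4 = 33
σ = (2, 1, 3): 0 + 16 + 12 = 28
σ = (2, 3, 1): 0 + 22 + (-7) = 15
σ = (3, 1, 2): 13 + 16 + 4 = 33
σ = (3, 2, 1): 13 + (-1) + (-7) = 5
Optimal value attained by: σ = (3, 2, 1).
Answer: det⊕(W) = 5; verdict: NONSINGULAR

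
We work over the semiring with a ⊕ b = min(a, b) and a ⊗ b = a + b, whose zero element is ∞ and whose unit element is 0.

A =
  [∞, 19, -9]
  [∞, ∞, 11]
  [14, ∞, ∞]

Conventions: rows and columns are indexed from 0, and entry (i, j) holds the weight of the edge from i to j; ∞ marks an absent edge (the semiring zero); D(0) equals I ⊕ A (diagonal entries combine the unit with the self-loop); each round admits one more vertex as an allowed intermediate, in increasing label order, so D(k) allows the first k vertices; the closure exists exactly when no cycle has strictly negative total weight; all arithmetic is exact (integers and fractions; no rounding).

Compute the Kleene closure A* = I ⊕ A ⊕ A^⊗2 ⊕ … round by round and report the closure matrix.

D(0):
  [0, 19, -9]
  [∞, 0, 11]
  [14, ∞, 0]
D(1):
  [0, 19, -9]
  [∞, 0, 11]
  [14, 33, 0]
D(2):
  [0, 19, -9]
  [∞, 0, 11]
  [14, 33, 0]
D(3):
  [0, 19, -9]
  [25, 0, 11]
  [14, 33, 0]
Answer: A* = [[0, 19, -9], [25, 0, 11], [14, 33, 0]]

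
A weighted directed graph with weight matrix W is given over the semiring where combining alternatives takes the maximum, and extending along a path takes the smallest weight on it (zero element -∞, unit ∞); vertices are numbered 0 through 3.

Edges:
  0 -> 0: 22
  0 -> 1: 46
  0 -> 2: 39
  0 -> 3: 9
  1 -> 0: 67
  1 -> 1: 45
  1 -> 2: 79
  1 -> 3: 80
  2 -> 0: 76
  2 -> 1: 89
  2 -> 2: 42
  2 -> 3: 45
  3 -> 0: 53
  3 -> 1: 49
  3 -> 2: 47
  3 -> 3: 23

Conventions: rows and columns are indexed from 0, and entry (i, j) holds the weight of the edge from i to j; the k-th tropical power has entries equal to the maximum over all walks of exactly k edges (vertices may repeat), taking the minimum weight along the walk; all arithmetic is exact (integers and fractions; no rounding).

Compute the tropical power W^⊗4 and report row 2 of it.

W^⊗2:
  [46, 45, 46, 46]
  [76, 79, 47, 45]
  [67, 46, 79, 80]
  [49, 47, 49, 49]
W^⊗3:
  [46, 46, 46, 45]
  [67, 47, 79, 79]
  [76, 79, 47, 46]
  [49, 49, 47, 47]
W^⊗4:
  [46, 46, 46, 46]
  [76, 79, 47, 47]
  [67, 47, 79, 79]
  [49, 47, 49, 49]
Answer: row 2 of W^⊗4 = [67, 47, 79, 79]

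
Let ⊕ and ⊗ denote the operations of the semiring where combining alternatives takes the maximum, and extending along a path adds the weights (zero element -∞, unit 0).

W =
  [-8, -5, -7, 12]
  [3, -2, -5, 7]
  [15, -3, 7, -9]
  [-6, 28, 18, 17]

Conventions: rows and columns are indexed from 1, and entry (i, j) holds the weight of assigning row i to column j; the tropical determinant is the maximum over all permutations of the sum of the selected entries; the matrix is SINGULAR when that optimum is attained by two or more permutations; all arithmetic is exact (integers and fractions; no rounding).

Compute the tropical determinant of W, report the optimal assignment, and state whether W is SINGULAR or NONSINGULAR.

σ = (1, 2, 3, 4): (-8) + (-2) + 7 + 17 = 14
σ = (1, 2, 4, 3): (-8) + (-2) + (-9) + 18 = -1
σ = (1, 3, 2, 4): (-8) + (-5) + (-3) + 17 = 1
σ = (1, 3, 4, 2): (-8) + (-5) + (-9) + 28 = 6
σ = (1, 4, 2, 3): (-8) + 7 + (-3) + 18 = 14
σ = (1, 4, 3, 2): (-8) + 7 + 7 + 28 = 34
σ = (2, 1, 3, 4): (-5) + 3 + 7 + 17 = 22
σ = (2, 1, 4, 3): (-5) + 3 + (-9) + 18 = 7
σ = (2, 3, 1, 4): (-5) + (-5) + 15 + 17 = 22
σ = (2, 3, 4, 1): (-5) + (-5) + (-9) + (-6) = -25
σ = (2, 4, 1, 3): (-5) + 7 + 15 + 18 = 35
σ = (2, 4, 3, 1): (-5) + 7 + 7 + (-6) = 3
σ = (3, 1, 2, 4): (-7) + 3 + (-3) + 17 = 10
σ = (3, 1, 4, 2): (-7) + 3 + (-9) + 28 = 15
σ = (3, 2, 1, 4): (-7) + (-2) + 15 + 17 = 23
σ = (3, 2, 4, 1): (-7) + (-2) + (-9) + (-6) = -24
σ = (3, 4, 1, 2): (-7) + 7 + 15 + 28 = 43
σ = (3, 4, 2, 1): (-7) + 7 + (-3) + (-6) = -9
σ = (4, 1, 2, 3): 12 + 3 + (-3) + 18 = 30
σ = (4, 1, 3, 2): 12 + 3 + 7 + 28 = 50
σ = (4, 2, 1, 3): 12 + (-2) + 15 + 18 = 43
σ = (4, 2, 3, 1): 12 + (-2) + 7 + (-6) = 11
σ = (4, 3, 1, 2): 12 + (-5) + 15 + 28 = 50
σ = (4, 3, 2, 1): 12 + (-5) + (-3) + (-6) = -2
Optimal value attained by: σ = (4, 1, 3, 2).
Answer: det⊕(W) = 50; verdict: SINGULAR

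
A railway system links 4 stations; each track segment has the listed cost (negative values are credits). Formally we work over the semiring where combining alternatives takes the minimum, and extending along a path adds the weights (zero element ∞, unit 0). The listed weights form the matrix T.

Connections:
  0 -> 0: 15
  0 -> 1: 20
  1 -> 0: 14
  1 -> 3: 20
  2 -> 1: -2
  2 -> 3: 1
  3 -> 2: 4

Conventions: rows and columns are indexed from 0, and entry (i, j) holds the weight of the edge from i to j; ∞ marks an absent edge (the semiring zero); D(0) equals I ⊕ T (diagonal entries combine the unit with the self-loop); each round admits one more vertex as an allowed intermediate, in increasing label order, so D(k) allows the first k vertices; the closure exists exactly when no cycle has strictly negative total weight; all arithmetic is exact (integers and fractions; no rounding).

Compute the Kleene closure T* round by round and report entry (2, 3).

D(0):
  [0, 20, ∞, ∞]
  [14, 0, ∞, 20]
  [∞, -2, 0, 1]
  [∞, ∞, 4, 0]
D(1):
  [0, 20, ∞, ∞]
  [14, 0, ∞, 20]
  [∞, -2, 0, 1]
  [∞, ∞, 4, 0]
D(2):
  [0, 20, ∞, 40]
  [14, 0, ∞, 20]
  [12, -2, 0, 1]
  [∞, ∞, 4, 0]
D(3):
  [0, 20, ∞, 40]
  [14, 0, ∞, 20]
  [12, -2, 0, 1]
  [16, 2, 4, 0]
D(4):
  [0, 20, 44, 40]
  [14, 0, 24, 20]
  [12, -2, 0, 1]
  [16, 2, 4, 0]
Answer: T*[2][3] = 1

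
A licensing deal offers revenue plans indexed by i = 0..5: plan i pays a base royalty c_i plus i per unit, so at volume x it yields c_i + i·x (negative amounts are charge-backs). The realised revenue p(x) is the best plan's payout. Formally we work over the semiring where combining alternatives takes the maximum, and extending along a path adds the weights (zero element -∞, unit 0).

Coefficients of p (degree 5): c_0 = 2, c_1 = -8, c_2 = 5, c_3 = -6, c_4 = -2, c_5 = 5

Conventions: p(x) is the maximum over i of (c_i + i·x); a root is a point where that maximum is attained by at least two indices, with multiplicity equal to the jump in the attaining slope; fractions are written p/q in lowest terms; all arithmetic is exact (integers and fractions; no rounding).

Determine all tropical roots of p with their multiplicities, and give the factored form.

hull edge (i=0, c=2) to (i=2, c=5): slope 3/2, span 2
hull edge (i=2, c=5) to (i=5, c=5): slope 0, span 3
Factored form: p(x) = 5 ⊗ (x ⊕ (-3/2)) ⊗ (x ⊕ (-3/2)) ⊗ (x ⊕ 0) ⊗ (x ⊕ 0) ⊗ (x ⊕ 0)
Answer: roots = -3/2 (mult 2), 0 (mult 3)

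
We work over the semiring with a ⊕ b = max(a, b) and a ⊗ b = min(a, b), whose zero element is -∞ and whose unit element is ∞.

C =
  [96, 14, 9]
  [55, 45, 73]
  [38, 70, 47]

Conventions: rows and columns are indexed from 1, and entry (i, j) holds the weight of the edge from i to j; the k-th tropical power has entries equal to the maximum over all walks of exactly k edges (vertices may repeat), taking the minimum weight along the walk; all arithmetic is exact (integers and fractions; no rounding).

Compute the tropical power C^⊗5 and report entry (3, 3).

C^⊗2:
  [96, 14, 14]
  [55, 70, 47]
  [55, 47, 70]
C^⊗3:
  [96, 14, 14]
  [55, 47, 70]
  [55, 70, 47]
C^⊗4:
  [96, 14, 14]
  [55, 70, 47]
  [55, 47, 70]
C^⊗5:
  [96, 14, 14]
  [55, 47, 70]
  [55, 70, 47]
Key observation: the optimum is the walk 3->2->3->2->3->3, with weight 70 min 73 min 70 min 73 min 47 = 47.
Optimal value attained by: walk 3->2->3->2->3->3.
Answer: (C^⊗5)[3][3] = 47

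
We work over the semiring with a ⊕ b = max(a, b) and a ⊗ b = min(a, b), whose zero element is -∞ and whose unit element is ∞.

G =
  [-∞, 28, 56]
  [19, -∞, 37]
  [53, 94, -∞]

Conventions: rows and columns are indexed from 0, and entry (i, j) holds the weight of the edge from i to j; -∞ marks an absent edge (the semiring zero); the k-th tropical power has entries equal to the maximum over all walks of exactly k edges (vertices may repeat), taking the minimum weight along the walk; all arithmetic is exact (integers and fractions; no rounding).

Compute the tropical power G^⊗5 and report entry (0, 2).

G^⊗2:
  [53, 56, 28]
  [37, 37, 19]
  [19, 28, 53]
G^⊗3:
  [28, 28, 53]
  [19, 28, 37]
  [53, 53, 28]
G^⊗4:
  [53, 53, 28]
  [37, 37, 28]
  [28, 28, 53]
G^⊗5:
  [28, 28, 53]
  [28, 28, 37]
  [53, 53, 28]
Key observation: the optimum is the walk 0->2->0->2->0->2, with weight 56 min 53 min 56 min 53 min 56 = 53.
Optimal value attained by: walk 0->2->0->2->0->2.
Answer: (G^⊗5)[0][2] = 53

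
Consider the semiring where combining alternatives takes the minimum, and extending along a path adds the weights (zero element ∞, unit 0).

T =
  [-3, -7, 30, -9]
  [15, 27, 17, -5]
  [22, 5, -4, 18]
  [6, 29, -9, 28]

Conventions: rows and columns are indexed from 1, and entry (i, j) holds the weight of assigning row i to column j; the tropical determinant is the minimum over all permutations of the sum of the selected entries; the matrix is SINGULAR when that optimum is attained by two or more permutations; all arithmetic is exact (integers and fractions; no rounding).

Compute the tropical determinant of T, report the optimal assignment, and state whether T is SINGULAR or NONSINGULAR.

σ = (1, 2, 3, 4): (-3) + 27 + (-4) + 28 = 48
σ = (1, 2, 4, 3): (-3) + 27 + 18 + (-9) = 33
σ = (1, 3, 2, 4): (-3) + 17 + 5 + 28 = 47
σ = (1, 3, 4, 2): (-3) + 17 + 18 + 29 = 61
σ = (1, 4, 2, 3): (-3) + (-5) + 5 + (-9) = -12
σ = (1, 4, 3, 2): (-3) + (-5) + (-4) + 29 = 17
σ = (2, 1, 3, 4): (-7) + 15 + (-4) + 28 = 32
σ = (2, 1, 4, 3): (-7) + 15 + 18 + (-9) = 17
σ = (2, 3, 1, 4): (-7) + 17 + 22 + 28 = 60
σ = (2, 3, 4, 1): (-7) + 17 + 18 + 6 = 34
σ = (2, 4, 1, 3): (-7) + (-5) + 22 + (-9) = 1
σ = (2, 4, 3, 1): (-7) + (-5) + (-4) + 6 = -10
σ = (3, 1, 2, 4): 30 + 15 + 5 + 28 = 78
σ = (3, 1, 4, 2): 30 + 15 + 18 + 29 = 92
σ = (3, 2, 1, 4): 30 + 27 + 22 + 28 = 107
σ = (3, 2, 4, 1): 30 + 27 + 18 + 6 = 81
σ = (3, 4, 1, 2): 30 + (-5) + 22 + 29 = 76
σ = (3, 4, 2, 1): 30 + (-5) + 5 + 6 = 36
σ = (4, 1, 2, 3): (-9) + 15 + 5 + (-9) = 2
σ = (4, 1, 3, 2): (-9) + 15 + (-4) + 29 = 31
σ = (4, 2, 1, 3): (-9) + 27 + 22 + (-9) = 31
σ = (4, 2, 3, 1): (-9) + 27 + (-4) + 6 = 20
σ = (4, 3, 1, 2): (-9) + 17 + 22 + 29 = 59
σ = (4, 3, 2, 1): (-9) + 17 + 5 + 6 = 19
Optimal value attained by: σ = (1, 4, 2, 3).
Answer: det⊕(T) = -12; verdict: NONSINGULAR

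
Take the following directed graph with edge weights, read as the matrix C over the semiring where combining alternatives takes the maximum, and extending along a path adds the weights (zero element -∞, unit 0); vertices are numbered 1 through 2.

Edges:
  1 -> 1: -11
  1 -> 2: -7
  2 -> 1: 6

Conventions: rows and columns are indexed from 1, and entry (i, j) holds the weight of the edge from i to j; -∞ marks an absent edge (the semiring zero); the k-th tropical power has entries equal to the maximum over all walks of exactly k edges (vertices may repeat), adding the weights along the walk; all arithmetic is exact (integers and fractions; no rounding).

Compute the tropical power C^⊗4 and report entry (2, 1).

C^⊗2:
  [-1, -18]
  [-5, -1]
C^⊗3:
  [-12, -8]
  [5, -12]
C^⊗4:
  [-2, -19]
  [-6, -2]
Key observation: the optimum is the walk 2->1->1->2->1, with weight 6 + (-11) + (-7) + 6 = -6.
Optimal value attained by: walk 2->1->1->2->1.
Answer: (C^⊗4)[2][1] = -6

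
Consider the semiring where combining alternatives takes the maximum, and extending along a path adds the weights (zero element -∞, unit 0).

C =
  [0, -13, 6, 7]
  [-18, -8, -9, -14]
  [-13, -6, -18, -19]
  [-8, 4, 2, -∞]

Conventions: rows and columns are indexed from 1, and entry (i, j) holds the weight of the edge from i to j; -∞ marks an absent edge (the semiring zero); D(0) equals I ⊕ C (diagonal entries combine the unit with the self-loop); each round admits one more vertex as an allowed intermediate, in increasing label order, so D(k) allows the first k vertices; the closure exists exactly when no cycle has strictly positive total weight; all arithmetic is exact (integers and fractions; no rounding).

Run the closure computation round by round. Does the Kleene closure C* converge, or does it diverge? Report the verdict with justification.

D(0):
  [0, -13, 6, 7]
  [-18, 0, -9, -14]
  [-13, -6, 0, -19]
  [-8, 4, 2, 0]
D(1):
  [0, -13, 6, 7]
  [-18, 0, -9, -11]
  [-13, -6, 0, -6]
  [-8, 4, 2, 0]
D(2):
  [0, -13, 6, 7]
  [-18, 0, -9, -11]
  [-13, -6, 0, -6]
  [-8, 4, 2, 0]
D(3):
  [0, 0, 6, 7]
  [-18, 0, -9, -11]
  [-13, -6, 0, -6]
  [-8, 4, 2, 0]
D(4):
  [0, 11, 9, 7]
  [-18, 0, -9, -11]
  [-13, -2, 0, -6]
  [-8, 4, 2, 0]
Key observation: every diagonal entry stays at the unit through all rounds, so no improving cycle exists.
Answer: CONVERGES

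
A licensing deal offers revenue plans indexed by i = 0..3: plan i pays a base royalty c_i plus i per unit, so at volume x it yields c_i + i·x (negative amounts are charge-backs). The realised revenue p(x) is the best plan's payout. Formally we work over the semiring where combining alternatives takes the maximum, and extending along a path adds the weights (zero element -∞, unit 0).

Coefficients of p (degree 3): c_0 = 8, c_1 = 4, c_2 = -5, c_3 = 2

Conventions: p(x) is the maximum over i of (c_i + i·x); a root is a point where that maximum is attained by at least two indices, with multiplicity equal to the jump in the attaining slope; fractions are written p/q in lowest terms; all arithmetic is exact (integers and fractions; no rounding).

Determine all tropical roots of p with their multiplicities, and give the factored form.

hull edge (i=0, c=8) to (i=3, c=2): slope -2, span 3
Factored form: p(x) = 2 ⊗ (x ⊕ 2) ⊗ (x ⊕ 2) ⊗ (x ⊕ 2)
Answer: roots = 2 (mult 3)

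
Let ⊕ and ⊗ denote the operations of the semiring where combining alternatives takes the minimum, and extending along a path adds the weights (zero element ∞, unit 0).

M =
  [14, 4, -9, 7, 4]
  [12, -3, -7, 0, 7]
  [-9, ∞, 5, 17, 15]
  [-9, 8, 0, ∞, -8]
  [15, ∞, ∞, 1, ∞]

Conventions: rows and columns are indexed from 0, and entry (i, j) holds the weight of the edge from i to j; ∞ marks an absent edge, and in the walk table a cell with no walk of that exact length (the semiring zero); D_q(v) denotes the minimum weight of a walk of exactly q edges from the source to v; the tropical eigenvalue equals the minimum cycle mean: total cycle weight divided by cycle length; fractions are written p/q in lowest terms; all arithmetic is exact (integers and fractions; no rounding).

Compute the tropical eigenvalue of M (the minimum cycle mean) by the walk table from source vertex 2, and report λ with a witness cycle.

q=0: [∞, ∞, 0, ∞, ∞]
q=1: [-9, ∞, 5, 17, 15]
q=2: [-4, -5, -18, -2, -5]
q=3: [-27, -8, -13, -5, -10]
q=4: [-22, -23, -36, -20, -23]
q=5: [-45, -26, -31, -23, -28]
Optimal cycle mean attained by: cycle 0->2->0, total (-9) + (-9), length 2.
Answer: λ = -9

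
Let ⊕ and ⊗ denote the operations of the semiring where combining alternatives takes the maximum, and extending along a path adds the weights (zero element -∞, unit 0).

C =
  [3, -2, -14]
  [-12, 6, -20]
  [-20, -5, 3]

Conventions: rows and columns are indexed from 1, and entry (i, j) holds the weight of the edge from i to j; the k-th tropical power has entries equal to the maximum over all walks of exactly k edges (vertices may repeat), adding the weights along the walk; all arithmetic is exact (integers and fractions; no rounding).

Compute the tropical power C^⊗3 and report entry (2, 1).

C^⊗2:
  [6, 4, -11]
  [-6, 12, -14]
  [-17, 1, 6]
C^⊗3:
  [9, 10, -8]
  [0, 18, -8]
  [-11, 7, 9]
Key observation: the optimum is the walk 2->2->2->1, with weight 6 + 6 + (-12) = 0.
Optimal value attained by: walk 2->2->2->1.
Answer: (C^⊗3)[2][1] = 0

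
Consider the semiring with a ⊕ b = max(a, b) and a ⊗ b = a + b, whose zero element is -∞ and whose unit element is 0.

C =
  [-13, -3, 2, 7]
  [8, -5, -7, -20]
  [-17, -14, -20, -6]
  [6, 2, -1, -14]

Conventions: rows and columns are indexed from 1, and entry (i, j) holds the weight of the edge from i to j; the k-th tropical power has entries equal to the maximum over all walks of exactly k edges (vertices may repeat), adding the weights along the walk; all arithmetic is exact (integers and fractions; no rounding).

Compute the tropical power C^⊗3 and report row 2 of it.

C^⊗2:
  [13, 9, 6, -4]
  [3, 5, 10, 15]
  [0, -4, -7, -10]
  [10, 3, 8, 13]
C^⊗3:
  [17, 10, 15, 20]
  [21, 17, 14, 10]
  [4, -3, 2, 7]
  [19, 15, 12, 17]
Answer: row 2 of C^⊗3 = [21, 17, 14, 10]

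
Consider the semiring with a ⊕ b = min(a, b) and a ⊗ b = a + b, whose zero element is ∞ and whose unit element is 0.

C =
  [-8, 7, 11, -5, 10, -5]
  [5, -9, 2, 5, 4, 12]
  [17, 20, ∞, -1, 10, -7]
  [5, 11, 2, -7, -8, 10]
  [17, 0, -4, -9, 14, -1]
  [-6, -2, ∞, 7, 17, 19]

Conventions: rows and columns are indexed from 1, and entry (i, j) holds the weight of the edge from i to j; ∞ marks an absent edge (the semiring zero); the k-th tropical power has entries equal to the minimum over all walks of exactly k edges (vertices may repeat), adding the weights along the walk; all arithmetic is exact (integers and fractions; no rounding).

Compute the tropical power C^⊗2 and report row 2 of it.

C^⊗2:
  [-16, -7, -3, -13, -13, -13]
  [-4, -18, -7, -5, -5, -5]
  [-13, -9, 1, -8, -9, 9]
  [-3, -8, -12, -17, -15, -9]
  [-7, -9, -7, -16, -17, -11]
  [-14, -11, 0, -11, -1, -11]
Answer: row 2 of C^⊗2 = [-4, -18, -7, -5, -5, -5]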